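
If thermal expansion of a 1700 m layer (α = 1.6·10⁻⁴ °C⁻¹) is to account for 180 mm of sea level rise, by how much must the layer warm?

ΔT = Δh/(αH) = 0.18 / (1.6×10⁻⁴ × 1700) ≈ 0.6618 K

about 0.662 K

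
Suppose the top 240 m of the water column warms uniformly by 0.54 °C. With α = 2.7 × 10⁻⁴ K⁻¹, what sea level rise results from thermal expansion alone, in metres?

Δh = 0.0350 m

Δh = αΔT·H = 2.7×10⁻⁴ × 0.54 × 240 = 0.034992 m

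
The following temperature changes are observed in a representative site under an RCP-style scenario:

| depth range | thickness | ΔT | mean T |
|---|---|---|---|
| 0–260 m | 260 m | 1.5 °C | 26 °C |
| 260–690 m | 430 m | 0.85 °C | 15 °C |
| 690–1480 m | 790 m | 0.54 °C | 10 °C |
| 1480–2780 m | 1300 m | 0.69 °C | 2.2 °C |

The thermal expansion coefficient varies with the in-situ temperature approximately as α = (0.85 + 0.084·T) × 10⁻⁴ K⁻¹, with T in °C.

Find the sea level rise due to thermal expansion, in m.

Δh = 0.360 m

Layer 1: α = (0.85 + 0.084×26)×10⁻⁴ = 3.034×10⁻⁴ K⁻¹
Layer 2: α = (0.85 + 0.084×15)×10⁻⁴ = 2.11×10⁻⁴ K⁻¹
Layer 3: α = (0.85 + 0.084×10)×10⁻⁴ = 1.69×10⁻⁴ K⁻¹
Layer 4: α = (0.85 + 0.084×2.2)×10⁻⁴ = 1.0348×10⁻⁴ K⁻¹
Layer 1: 3.034×10⁻⁴ × 1.5 × 260 = 0.118326 m
260–690 m: 2.11×10⁻⁴ × 0.85 × 430 = 0.0771205 m
790 × 1.69×10⁻⁴ × 0.54 = 0.0720954 m
1300 × 1.0348×10⁻⁴ × 0.69 = 0.09282156 m
Δh = 0.118326 + 0.0771205 + 0.0720954 + 0.09282156 = 0.36036346 m ≈ 0.360 m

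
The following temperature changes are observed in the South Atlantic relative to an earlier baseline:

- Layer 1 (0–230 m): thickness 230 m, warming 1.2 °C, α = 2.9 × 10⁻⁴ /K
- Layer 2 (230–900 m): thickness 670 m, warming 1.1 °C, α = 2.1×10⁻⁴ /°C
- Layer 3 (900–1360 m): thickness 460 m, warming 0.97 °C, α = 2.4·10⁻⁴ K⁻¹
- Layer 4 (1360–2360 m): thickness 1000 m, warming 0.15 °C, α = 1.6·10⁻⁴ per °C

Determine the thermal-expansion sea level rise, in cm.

37 cm

2.9×10⁻⁴ × 1.2 × 230 = 0.08004 m
230–900 m: 1.1 × 2.1×10⁻⁴ × 670 = 0.15477 m
0.97 × 460 × 2.4×10⁻⁴ = 0.107088 m
Layer 4: 0.15 × 1.6×10⁻⁴ × 1000 = 0.02400 m
Δh = 0.08004 + 0.15477 + 0.107088 + 0.02400 = 0.365898 m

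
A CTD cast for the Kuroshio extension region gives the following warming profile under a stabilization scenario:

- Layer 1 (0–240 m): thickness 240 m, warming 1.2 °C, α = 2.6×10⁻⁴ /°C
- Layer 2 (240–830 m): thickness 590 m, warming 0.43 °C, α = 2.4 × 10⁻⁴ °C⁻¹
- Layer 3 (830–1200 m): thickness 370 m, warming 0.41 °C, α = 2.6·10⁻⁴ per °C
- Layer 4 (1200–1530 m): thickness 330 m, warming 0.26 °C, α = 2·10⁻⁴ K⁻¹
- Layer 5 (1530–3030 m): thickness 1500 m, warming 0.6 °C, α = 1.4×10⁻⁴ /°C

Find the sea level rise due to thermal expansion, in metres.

Layer 1: 2.6×10⁻⁴ × 1.2 × 240 = 0.07488 m
590 × 2.4×10⁻⁴ × 0.43 = 0.060888 m
830–1200 m: 2.6×10⁻⁴ × 370 × 0.41 = 0.039442 m
Layer 4: 2×10⁻⁴ × 330 × 0.26 = 0.01716 m
1.4×10⁻⁴ × 0.6 × 1500 = 0.12600 m
Δh = 0.07488 + 0.060888 + 0.039442 + 0.01716 + 0.12600 = 0.31837 m

about 0.32 m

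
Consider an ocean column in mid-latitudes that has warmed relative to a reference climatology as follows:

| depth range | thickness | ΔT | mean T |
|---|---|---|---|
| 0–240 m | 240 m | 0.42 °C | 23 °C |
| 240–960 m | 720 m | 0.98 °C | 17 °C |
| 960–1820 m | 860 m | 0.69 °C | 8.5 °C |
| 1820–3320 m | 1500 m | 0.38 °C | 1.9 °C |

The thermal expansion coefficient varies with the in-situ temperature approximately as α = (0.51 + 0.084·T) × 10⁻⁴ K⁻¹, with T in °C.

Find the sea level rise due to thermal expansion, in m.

Layer 1: α = (0.51 + 0.084×23)×10⁻⁴ = 2.442×10⁻⁴ K⁻¹
Layer 2: α = (0.51 + 0.084×17)×10⁻⁴ = 1.938×10⁻⁴ K⁻¹
Layer 3: α = (0.51 + 0.084×8.5)×10⁻⁴ = 1.224×10⁻⁴ K⁻¹
Layer 4: α = (0.51 + 0.084×1.9)×10⁻⁴ = 0.6696×10⁻⁴ K⁻¹
2.442×10⁻⁴ × 240 × 0.42 = 0.02461536 m
720 × 0.98 × 1.938×10⁻⁴ = 0.13674528 m
960–1820 m: 0.69 × 860 × 1.224×10⁻⁴ = 0.07263216 m
1820–3320 m: 0.38 × 0.6696×10⁻⁴ × 1500 = 0.0381672 m
Δh = 0.02461536 + 0.13674528 + 0.07263216 + 0.0381672 = 0.27216 m

0.272 m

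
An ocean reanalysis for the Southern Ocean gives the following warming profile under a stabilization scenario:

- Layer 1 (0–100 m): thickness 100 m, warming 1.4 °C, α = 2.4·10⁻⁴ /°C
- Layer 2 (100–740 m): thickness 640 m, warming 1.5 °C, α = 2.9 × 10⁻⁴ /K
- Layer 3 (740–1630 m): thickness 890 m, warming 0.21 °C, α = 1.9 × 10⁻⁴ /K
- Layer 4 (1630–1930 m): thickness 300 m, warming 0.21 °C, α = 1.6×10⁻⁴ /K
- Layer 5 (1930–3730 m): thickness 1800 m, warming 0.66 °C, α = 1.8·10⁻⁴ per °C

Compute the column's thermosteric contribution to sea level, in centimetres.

2.4×10⁻⁴ × 100 × 1.4 = 0.03360 m
100–740 m: 2.9×10⁻⁴ × 1.5 × 640 = 0.27840 m
740–1630 m: 0.21 × 1.9×10⁻⁴ × 890 = 0.035511 m
Layer 4: 1.6×10⁻⁴ × 0.21 × 300 = 0.01008 m
1800 × 0.66 × 1.8×10⁻⁴ = 0.21384 m
Δh = 0.03360 + 0.27840 + 0.035511 + 0.01008 + 0.21384 = 0.571431 m ≈ 57.1 cm

57.1 cm of thermosteric rise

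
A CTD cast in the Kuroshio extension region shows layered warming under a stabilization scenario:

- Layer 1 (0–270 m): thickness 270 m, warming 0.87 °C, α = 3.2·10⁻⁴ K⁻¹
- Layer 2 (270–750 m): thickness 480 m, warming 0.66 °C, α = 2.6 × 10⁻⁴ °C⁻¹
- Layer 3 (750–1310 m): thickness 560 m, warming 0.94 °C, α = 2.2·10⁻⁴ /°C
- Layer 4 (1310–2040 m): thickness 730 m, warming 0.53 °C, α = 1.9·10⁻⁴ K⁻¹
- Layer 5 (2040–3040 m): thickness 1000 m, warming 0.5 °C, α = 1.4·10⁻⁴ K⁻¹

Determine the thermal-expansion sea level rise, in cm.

Layer 1: 0.87 × 3.2×10⁻⁴ × 270 = 0.075168 m
480 × 0.66 × 2.6×10⁻⁴ = 0.082368 m
750–1310 m: 0.94 × 560 × 2.2×10⁻⁴ = 0.115808 m
1310–2040 m: 730 × 0.53 × 1.9×10⁻⁴ = 0.073511 m
Layer 5: 1000 × 1.4×10⁻⁴ × 0.5 = 0.07000 m
Δh = 0.075168 + 0.082368 + 0.115808 + 0.073511 + 0.07000 = 0.416855 m

Δh = 41.7 cm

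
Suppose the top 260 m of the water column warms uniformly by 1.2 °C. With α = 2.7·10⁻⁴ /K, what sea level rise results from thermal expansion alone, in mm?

84.2 mm

Δh = αΔT·H = 2.7×10⁻⁴ × 1.2 × 260 = 0.08424 m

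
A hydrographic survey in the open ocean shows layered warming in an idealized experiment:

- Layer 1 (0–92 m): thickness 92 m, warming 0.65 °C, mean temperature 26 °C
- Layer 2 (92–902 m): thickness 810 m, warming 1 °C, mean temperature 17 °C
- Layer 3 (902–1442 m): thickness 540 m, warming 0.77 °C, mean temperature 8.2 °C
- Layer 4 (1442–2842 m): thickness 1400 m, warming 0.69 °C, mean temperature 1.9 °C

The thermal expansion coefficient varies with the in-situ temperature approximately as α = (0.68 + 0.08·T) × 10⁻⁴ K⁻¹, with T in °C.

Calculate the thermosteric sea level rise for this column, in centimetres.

Δh = 31.8 cm

Layer 1: α = (0.68 + 0.08×26)×10⁻⁴ = 2.76×10⁻⁴ K⁻¹
Layer 2: α = (0.68 + 0.08×17)×10⁻⁴ = 2.04×10⁻⁴ K⁻¹
Layer 3: α = (0.68 + 0.08×8.2)×10⁻⁴ = 1.336×10⁻⁴ K⁻¹
Layer 4: α = (0.68 + 0.08×1.9)×10⁻⁴ = 0.832×10⁻⁴ K⁻¹
0–92 m: 2.76×10⁻⁴ × 0.65 × 92 = 0.0165048 m
Layer 2: 810 × 2.04×10⁻⁴ × 1 = 0.16524 m
1.336×10⁻⁴ × 540 × 0.77 = 0.05555088 m
1442–2842 m: 0.832×10⁻⁴ × 1400 × 0.69 = 0.0803712 m
Δh = 0.0165048 + 0.16524 + 0.05555088 + 0.0803712 = 0.31766688 m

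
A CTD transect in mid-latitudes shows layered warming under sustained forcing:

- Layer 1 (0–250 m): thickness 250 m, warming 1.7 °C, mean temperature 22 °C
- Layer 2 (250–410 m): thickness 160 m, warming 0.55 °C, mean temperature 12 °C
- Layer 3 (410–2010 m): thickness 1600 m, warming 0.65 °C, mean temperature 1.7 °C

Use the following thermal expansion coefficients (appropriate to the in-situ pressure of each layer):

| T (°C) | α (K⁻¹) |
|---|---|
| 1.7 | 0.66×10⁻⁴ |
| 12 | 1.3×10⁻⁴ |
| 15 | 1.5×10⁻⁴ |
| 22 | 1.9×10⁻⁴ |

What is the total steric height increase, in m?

Δh = 0.161 m

Layer 1 at 22 °C → α = 1.9×10⁻⁴ K⁻¹
Layer 2 at 12 °C → α = 1.3×10⁻⁴ K⁻¹
Layer 3 at 1.7 °C → α = 0.66×10⁻⁴ K⁻¹
Layer 1: 250 × 1.9×10⁻⁴ × 1.7 = 0.08075 m
0.55 × 1.3×10⁻⁴ × 160 = 0.01144 m
0.66×10⁻⁴ × 0.65 × 1600 = 0.06864 m
Δh = 0.08075 + 0.01144 + 0.06864 = 0.16083 m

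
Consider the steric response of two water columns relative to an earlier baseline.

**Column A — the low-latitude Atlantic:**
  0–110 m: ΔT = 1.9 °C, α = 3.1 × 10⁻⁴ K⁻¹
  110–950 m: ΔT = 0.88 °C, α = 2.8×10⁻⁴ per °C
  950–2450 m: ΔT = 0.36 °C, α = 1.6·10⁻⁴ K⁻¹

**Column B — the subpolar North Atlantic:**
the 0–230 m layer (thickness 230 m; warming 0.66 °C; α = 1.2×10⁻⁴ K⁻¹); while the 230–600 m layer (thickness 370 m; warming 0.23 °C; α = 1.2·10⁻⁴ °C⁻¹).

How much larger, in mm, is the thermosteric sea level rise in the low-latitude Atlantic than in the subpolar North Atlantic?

330 mm larger

A 0–110 m: 1.9 × 3.1×10⁻⁴ × 110 = 0.06479 m
A Layer 2: 0.88 × 840 × 2.8×10⁻⁴ = 0.206976 m
A 1500 × 0.36 × 1.6×10⁻⁴ = 0.08640 m
A total: 0.358166 m
B 0–230 m: 0.66 × 230 × 1.2×10⁻⁴ = 0.018216 m
B 1.2×10⁻⁴ × 370 × 0.23 = 0.010212 m
B total: 0.028428 m
Difference: 0.358166 − 0.028428 = 0.329738 m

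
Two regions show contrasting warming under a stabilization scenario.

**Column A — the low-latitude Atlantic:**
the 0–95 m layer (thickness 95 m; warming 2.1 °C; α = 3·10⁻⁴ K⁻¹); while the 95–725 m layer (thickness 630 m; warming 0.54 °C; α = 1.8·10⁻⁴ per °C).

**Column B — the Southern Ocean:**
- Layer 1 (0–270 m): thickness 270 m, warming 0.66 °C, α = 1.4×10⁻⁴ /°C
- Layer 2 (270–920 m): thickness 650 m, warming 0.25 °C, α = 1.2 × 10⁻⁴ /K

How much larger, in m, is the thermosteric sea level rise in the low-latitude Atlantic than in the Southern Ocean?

A 2.1 × 3×10⁻⁴ × 95 = 0.05985 m
A 95–725 m: 1.8×10⁻⁴ × 630 × 0.54 = 0.061236 m
A total: 0.121086 m
B Layer 1: 270 × 1.4×10⁻⁴ × 0.66 = 0.024948 m
B Layer 2: 0.25 × 650 × 1.2×10⁻⁴ = 0.01950 m
B total: 0.044448 m
Difference: 0.121086 − 0.044448 = 0.076638 m

0.0766 m larger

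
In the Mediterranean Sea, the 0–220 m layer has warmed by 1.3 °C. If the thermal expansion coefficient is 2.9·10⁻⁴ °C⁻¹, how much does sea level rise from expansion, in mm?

Δh ≈ 82.9 mm

Δh = αΔT·H = 2.9×10⁻⁴ × 1.3 × 220 = 0.08294 m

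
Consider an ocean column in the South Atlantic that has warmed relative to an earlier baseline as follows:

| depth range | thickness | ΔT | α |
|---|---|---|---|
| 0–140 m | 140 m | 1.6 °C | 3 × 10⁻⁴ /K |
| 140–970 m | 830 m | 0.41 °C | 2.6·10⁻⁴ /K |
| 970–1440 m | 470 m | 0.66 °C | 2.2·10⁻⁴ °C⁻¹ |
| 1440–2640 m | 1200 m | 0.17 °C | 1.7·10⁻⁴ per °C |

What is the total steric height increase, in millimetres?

Layer 1: 1.6 × 140 × 3×10⁻⁴ = 0.06720 m
140–970 m: 830 × 0.41 × 2.6×10⁻⁴ = 0.088478 m
970–1440 m: 470 × 2.2×10⁻⁴ × 0.66 = 0.068244 m
Layer 4: 1.7×10⁻⁴ × 1200 × 0.17 = 0.03468 m
Δh = 0.06720 + 0.088478 + 0.068244 + 0.03468 = 0.258602 m ≈ 260 mm

about 260 mm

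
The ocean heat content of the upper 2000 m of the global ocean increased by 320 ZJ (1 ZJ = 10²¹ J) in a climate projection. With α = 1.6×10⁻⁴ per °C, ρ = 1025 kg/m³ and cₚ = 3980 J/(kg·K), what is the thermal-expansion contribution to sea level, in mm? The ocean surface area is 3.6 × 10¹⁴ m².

Per unit area: Q = 320×10²¹ / (3.6×10¹⁴) ≈ 8.889×10⁸ J/m²
Δh = αQ/(ρcₚ) = 1.6×10⁻⁴ × 8.889×10⁸ / (1025 × 3980) ≈ 0.034863 m

35 mm of thermosteric rise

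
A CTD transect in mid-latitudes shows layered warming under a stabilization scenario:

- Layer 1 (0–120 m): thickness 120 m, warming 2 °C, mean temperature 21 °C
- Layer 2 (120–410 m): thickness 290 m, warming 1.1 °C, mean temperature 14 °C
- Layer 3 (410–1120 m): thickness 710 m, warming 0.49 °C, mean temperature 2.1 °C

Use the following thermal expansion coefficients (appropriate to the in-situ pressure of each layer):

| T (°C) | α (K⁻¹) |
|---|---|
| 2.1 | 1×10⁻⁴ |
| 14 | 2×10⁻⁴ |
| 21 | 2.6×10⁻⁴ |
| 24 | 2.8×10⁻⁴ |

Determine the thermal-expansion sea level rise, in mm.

Layer 1 at 21 °C → α = 2.6×10⁻⁴ K⁻¹
Layer 2 at 14 °C → α = 2×10⁻⁴ K⁻¹
Layer 3 at 2.1 °C → α = 1×10⁻⁴ K⁻¹
0–120 m: 120 × 2.6×10⁻⁴ × 2 = 0.06240 m
Layer 2: 1.1 × 290 × 2×10⁻⁴ = 0.06380 m
Layer 3: 710 × 1×10⁻⁴ × 0.49 = 0.03479 m
Δh = 0.06240 + 0.06380 + 0.03479 = 0.16099 m

Δh ≈ 160 mm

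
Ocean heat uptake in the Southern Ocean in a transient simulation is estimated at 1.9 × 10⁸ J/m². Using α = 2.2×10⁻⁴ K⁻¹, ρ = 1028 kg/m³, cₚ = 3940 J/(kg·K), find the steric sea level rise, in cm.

1.03 cm of thermosteric rise

Δh = αQ/(ρcₚ) = 2.2×10⁻⁴ × 1.9×10⁸ / (1028 × 3940) ≈ 0.01032 m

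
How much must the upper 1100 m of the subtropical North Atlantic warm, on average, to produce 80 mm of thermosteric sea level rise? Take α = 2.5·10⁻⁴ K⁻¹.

ΔT ≈ 0.291 K

ΔT = Δh/(αH) = 0.08 / (2.5×10⁻⁴ × 1100) ≈ 0.2909 K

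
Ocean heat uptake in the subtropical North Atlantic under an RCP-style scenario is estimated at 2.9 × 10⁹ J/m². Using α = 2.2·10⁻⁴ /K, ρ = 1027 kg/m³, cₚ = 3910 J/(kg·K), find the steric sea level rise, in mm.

Δh = αQ/(ρcₚ) = 2.2×10⁻⁴ × 2.9×10⁹ / (1027 × 3910) ≈ 0.15888 m

about 159 mm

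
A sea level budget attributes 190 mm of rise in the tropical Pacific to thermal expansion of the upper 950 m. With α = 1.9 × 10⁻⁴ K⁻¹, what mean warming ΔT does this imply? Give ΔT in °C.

ΔT = Δh/(αH) = 0.19 / (1.9×10⁻⁴ × 950) ≈ 1.053 °C

1.1 °C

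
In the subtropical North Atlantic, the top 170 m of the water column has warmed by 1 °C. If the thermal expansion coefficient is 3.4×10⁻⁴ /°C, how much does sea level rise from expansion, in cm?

Δh = αΔT·H = 3.4×10⁻⁴ × 1 × 170 = 0.05780 m

Δh ≈ 5.8 cm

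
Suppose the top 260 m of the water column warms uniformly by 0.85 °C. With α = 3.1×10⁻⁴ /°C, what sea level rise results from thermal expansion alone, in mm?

Δh = αΔT·H = 3.1×10⁻⁴ × 0.85 × 260 = 0.06851 m

68.5 mm of thermosteric rise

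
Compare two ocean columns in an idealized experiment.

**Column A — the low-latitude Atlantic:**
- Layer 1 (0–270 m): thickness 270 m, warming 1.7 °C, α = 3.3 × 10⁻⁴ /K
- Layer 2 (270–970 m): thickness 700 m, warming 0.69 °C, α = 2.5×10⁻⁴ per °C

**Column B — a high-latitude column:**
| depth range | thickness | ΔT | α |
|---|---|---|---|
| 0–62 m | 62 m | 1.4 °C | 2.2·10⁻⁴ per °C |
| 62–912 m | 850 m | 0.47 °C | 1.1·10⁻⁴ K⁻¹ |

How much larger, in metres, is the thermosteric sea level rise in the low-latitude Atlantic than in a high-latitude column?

A 0–270 m: 3.3×10⁻⁴ × 270 × 1.7 = 0.15147 m
A Layer 2: 700 × 2.5×10⁻⁴ × 0.69 = 0.12075 m
A total: 0.27222 m
B Layer 1: 62 × 2.2×10⁻⁴ × 1.4 = 0.019096 m
B Layer 2: 0.47 × 1.1×10⁻⁴ × 850 = 0.043945 m
B total: 0.063041 m
Difference: 0.27222 − 0.063041 = 0.209179 m

0.21 m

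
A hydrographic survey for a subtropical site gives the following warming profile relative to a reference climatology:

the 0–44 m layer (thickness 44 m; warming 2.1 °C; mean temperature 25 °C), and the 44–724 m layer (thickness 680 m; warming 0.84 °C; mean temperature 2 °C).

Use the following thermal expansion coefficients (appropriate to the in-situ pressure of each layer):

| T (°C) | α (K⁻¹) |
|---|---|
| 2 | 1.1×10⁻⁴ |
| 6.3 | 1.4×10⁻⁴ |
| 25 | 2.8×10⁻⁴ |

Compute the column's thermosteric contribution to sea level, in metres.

Layer 1 at 25 °C → α = 2.8×10⁻⁴ K⁻¹
Layer 2 at 2 °C → α = 1.1×10⁻⁴ K⁻¹
0–44 m: 2.8×10⁻⁴ × 2.1 × 44 = 0.025872 m
44–724 m: 1.1×10⁻⁴ × 680 × 0.84 = 0.062832 m
Δh = 0.025872 + 0.062832 = 0.088704 m ≈ 0.0887 m

about 0.0887 m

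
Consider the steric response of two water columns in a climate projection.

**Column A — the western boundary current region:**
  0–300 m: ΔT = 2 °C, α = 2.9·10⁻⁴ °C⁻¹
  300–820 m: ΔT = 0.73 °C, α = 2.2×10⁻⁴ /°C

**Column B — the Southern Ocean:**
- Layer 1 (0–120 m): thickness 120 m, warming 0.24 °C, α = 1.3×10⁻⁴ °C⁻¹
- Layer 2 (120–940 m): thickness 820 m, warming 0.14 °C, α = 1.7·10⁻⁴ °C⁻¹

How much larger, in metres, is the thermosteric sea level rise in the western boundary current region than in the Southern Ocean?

0.23 m

A Layer 1: 2 × 300 × 2.9×10⁻⁴ = 0.17400 m
A Layer 2: 520 × 0.73 × 2.2×10⁻⁴ = 0.083512 m
A total: 0.257512 m
B 0–120 m: 1.3×10⁻⁴ × 0.24 × 120 = 0.003744 m
B Layer 2: 0.14 × 1.7×10⁻⁴ × 820 = 0.019516 m
B total: 0.02326 m
Difference: 0.257512 − 0.02326 = 0.234252 m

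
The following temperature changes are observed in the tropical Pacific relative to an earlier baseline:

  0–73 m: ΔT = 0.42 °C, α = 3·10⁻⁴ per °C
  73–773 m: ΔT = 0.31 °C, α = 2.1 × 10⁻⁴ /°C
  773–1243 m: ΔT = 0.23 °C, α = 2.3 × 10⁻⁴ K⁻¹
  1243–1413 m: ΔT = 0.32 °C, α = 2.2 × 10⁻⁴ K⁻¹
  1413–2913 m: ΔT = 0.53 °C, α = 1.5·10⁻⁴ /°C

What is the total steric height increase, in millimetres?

Layer 1: 3×10⁻⁴ × 73 × 0.42 = 0.009198 m
73–773 m: 700 × 2.1×10⁻⁴ × 0.31 = 0.04557 m
Layer 3: 0.23 × 470 × 2.3×10⁻⁴ = 0.024863 m
1243–1413 m: 2.2×10⁻⁴ × 170 × 0.32 = 0.011968 m
1413–2913 m: 0.53 × 1500 × 1.5×10⁻⁴ = 0.11925 m
Δh = 0.009198 + 0.04557 + 0.024863 + 0.011968 + 0.11925 = 0.210849 m

Δh ≈ 210 mm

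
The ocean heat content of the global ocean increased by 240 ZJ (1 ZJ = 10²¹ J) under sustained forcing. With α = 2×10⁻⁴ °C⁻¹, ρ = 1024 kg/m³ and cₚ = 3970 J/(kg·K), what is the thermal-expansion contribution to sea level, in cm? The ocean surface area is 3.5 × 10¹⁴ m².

about 3.37 cm

Per unit area: Q = 240×10²¹ / (3.5×10¹⁴) ≈ 6.857×10⁸ J/m²
Δh = αQ/(ρcₚ) = 2×10⁻⁴ × 6.857×10⁸ / (1024 × 3970) ≈ 0.033734 m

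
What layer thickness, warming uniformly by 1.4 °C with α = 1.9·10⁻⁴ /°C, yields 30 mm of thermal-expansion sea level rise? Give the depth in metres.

about 110 m

H = Δh/(αΔT) = 0.03 / (1.9×10⁻⁴ × 1.4) ≈ 112.8 m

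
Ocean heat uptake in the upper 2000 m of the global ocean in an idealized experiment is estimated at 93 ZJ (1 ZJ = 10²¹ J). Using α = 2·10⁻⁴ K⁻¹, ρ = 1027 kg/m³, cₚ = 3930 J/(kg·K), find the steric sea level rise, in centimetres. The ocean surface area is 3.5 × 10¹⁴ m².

Δh ≈ 1.32 cm

Per unit area: Q = 93×10²¹ / (3.5×10¹⁴) ≈ 2.657×10⁸ J/m²
Δh = αQ/(ρcₚ) = 2×10⁻⁴ × 2.657×10⁸ / (1027 × 3930) ≈ 0.013166 m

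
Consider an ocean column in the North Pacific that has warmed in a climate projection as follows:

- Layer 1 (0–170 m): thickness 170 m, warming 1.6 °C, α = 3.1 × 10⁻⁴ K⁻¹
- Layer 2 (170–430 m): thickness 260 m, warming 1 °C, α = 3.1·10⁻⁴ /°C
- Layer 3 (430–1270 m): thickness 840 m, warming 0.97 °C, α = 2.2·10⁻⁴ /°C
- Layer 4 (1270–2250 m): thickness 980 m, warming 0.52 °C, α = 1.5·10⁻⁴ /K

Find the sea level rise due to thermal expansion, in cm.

Layer 1: 1.6 × 3.1×10⁻⁴ × 170 = 0.08432 m
170–430 m: 3.1×10⁻⁴ × 260 × 1 = 0.08060 m
2.2×10⁻⁴ × 0.97 × 840 = 0.179256 m
1270–2250 m: 1.5×10⁻⁴ × 980 × 0.52 = 0.07644 m
Δh = 0.08432 + 0.08060 + 0.179256 + 0.07644 = 0.420616 m

Δh = 42.1 cm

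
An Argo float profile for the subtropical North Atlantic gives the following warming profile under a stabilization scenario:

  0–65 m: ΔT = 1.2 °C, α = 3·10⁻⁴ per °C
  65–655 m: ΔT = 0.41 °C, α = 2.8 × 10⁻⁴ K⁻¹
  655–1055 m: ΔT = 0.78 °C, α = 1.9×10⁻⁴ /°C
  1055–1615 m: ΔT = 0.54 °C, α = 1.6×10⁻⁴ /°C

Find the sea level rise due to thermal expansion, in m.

Δh ≈ 0.199 m

65 × 3×10⁻⁴ × 1.2 = 0.02340 m
590 × 2.8×10⁻⁴ × 0.41 = 0.067732 m
400 × 0.78 × 1.9×10⁻⁴ = 0.05928 m
0.54 × 560 × 1.6×10⁻⁴ = 0.048384 m
Δh = 0.02340 + 0.067732 + 0.05928 + 0.048384 = 0.198796 m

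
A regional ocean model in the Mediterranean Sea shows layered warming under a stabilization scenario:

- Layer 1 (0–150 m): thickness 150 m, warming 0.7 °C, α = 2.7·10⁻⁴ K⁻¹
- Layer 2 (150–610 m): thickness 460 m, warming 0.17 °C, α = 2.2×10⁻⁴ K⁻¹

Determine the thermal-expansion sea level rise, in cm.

2.7×10⁻⁴ × 150 × 0.7 = 0.02835 m
0.17 × 460 × 2.2×10⁻⁴ = 0.017204 m
Δh = 0.02835 + 0.017204 = 0.045554 m

4.56 cm of thermosteric rise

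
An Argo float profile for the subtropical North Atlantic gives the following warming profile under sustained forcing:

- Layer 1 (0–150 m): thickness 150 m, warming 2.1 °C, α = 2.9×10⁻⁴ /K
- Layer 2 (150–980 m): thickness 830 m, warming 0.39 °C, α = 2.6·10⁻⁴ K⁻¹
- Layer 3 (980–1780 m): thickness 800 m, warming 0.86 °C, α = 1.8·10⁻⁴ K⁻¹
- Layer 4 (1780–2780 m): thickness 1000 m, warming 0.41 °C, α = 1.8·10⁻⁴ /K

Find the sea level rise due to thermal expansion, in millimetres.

Layer 1: 150 × 2.1 × 2.9×10⁻⁴ = 0.09135 m
830 × 0.39 × 2.6×10⁻⁴ = 0.084162 m
Layer 3: 0.86 × 1.8×10⁻⁴ × 800 = 0.12384 m
Layer 4: 1000 × 1.8×10⁻⁴ × 0.41 = 0.07380 m
Δh = 0.09135 + 0.084162 + 0.12384 + 0.07380 = 0.373152 m ≈ 370 mm

Δh = 370 mm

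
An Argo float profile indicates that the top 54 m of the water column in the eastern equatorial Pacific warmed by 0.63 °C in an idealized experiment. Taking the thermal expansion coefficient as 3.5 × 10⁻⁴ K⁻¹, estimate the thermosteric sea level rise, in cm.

1.19 cm of thermosteric rise

Δh = αΔT·H = 3.5×10⁻⁴ × 0.63 × 54 = 0.011907 m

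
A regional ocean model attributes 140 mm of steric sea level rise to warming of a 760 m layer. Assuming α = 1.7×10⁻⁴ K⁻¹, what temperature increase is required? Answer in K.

ΔT ≈ 1.08 K

ΔT = Δh/(αH) = 0.14 / (1.7×10⁻⁴ × 760) ≈ 1.084 K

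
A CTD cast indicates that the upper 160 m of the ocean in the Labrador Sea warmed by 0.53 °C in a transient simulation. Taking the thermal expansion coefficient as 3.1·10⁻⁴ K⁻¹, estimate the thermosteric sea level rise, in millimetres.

26 mm

Δh = αΔT·H = 3.1×10⁻⁴ × 0.53 × 160 = 0.026288 m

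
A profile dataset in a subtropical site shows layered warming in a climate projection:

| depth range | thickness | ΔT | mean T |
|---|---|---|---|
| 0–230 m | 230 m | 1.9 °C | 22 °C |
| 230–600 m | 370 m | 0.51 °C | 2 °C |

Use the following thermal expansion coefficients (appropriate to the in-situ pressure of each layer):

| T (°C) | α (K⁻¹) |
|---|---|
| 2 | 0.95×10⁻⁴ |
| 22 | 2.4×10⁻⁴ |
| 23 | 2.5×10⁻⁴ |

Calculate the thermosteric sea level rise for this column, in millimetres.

Δh = 120 mm

Layer 1 at 22 °C → α = 2.4×10⁻⁴ K⁻¹
Layer 2 at 2 °C → α = 0.95×10⁻⁴ K⁻¹
1.9 × 2.4×10⁻⁴ × 230 = 0.10488 m
0.95×10⁻⁴ × 0.51 × 370 = 0.0179265 m
Δh = 0.10488 + 0.0179265 = 0.1228065 m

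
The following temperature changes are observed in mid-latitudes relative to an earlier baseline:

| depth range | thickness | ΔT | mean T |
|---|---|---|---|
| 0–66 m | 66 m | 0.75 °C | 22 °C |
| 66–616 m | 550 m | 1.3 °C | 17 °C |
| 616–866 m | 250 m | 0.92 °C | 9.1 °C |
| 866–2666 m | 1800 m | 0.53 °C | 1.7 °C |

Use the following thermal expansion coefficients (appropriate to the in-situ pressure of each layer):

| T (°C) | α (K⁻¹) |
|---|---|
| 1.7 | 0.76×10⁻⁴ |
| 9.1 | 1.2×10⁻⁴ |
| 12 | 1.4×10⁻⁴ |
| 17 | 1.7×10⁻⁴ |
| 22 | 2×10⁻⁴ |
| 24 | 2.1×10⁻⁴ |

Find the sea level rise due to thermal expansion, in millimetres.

Layer 1 at 22 °C → α = 2×10⁻⁴ K⁻¹
Layer 2 at 17 °C → α = 1.7×10⁻⁴ K⁻¹
Layer 3 at 9.1 °C → α = 1.2×10⁻⁴ K⁻¹
Layer 4 at 1.7 °C → α = 0.76×10⁻⁴ K⁻¹
0.75 × 66 × 2×10⁻⁴ = 0.00990 m
Layer 2: 1.7×10⁻⁴ × 1.3 × 550 = 0.12155 m
616–866 m: 250 × 0.92 × 1.2×10⁻⁴ = 0.02760 m
866–2666 m: 0.53 × 1800 × 0.76×10⁻⁴ = 0.072504 m
Δh = 0.00990 + 0.12155 + 0.02760 + 0.072504 = 0.231554 m

about 232 mm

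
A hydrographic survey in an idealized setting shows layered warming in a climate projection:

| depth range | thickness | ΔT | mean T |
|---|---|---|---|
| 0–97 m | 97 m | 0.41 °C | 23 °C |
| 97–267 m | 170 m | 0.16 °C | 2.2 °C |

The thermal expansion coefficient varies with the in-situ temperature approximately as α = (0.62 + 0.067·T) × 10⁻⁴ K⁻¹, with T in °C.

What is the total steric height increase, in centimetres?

1.07 cm

Layer 1: α = (0.62 + 0.067×23)×10⁻⁴ = 2.161×10⁻⁴ K⁻¹
Layer 2: α = (0.62 + 0.067×2.2)×10⁻⁴ = 0.7674×10⁻⁴ K⁻¹
97 × 0.41 × 2.161×10⁻⁴ = 0.008594297 m
Layer 2: 0.7674×10⁻⁴ × 0.16 × 170 = 0.002087328 m
Δh = 0.008594297 + 0.002087328 = 0.010681625 m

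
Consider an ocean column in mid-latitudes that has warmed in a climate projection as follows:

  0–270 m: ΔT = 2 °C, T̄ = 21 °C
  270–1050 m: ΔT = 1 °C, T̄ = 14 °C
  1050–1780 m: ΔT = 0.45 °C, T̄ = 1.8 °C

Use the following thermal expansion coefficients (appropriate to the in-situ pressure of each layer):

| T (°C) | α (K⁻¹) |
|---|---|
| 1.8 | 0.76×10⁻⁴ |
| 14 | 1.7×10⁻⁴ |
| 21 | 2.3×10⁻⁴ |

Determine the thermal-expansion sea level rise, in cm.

about 28.2 cm

Layer 1 at 21 °C → α = 2.3×10⁻⁴ K⁻¹
Layer 2 at 14 °C → α = 1.7×10⁻⁴ K⁻¹
Layer 3 at 1.8 °C → α = 0.76×10⁻⁴ K⁻¹
2.3×10⁻⁴ × 270 × 2 = 0.12420 m
Layer 2: 780 × 1 × 1.7×10⁻⁴ = 0.13260 m
Layer 3: 0.45 × 730 × 0.76×10⁻⁴ = 0.024966 m
Δh = 0.12420 + 0.13260 + 0.024966 = 0.281766 m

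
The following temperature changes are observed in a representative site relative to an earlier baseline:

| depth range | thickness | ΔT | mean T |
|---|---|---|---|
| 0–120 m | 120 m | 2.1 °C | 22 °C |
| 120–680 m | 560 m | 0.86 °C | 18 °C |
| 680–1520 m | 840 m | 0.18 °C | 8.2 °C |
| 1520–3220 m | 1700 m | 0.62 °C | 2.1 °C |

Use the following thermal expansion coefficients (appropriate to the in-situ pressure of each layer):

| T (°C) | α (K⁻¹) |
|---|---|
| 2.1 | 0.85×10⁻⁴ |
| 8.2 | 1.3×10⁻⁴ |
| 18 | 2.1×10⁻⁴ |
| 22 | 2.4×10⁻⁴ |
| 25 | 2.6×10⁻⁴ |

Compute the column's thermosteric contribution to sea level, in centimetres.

27 cm of thermosteric rise

Layer 1 at 22 °C → α = 2.4×10⁻⁴ K⁻¹
Layer 2 at 18 °C → α = 2.1×10⁻⁴ K⁻¹
Layer 3 at 8.2 °C → α = 1.3×10⁻⁴ K⁻¹
Layer 4 at 2.1 °C → α = 0.85×10⁻⁴ K⁻¹
0–120 m: 120 × 2.1 × 2.4×10⁻⁴ = 0.06048 m
2.1×10⁻⁴ × 0.86 × 560 = 0.101136 m
Layer 3: 1.3×10⁻⁴ × 0.18 × 840 = 0.019656 m
1520–3220 m: 0.85×10⁻⁴ × 0.62 × 1700 = 0.08959 m
Δh = 0.06048 + 0.101136 + 0.019656 + 0.08959 = 0.270862 m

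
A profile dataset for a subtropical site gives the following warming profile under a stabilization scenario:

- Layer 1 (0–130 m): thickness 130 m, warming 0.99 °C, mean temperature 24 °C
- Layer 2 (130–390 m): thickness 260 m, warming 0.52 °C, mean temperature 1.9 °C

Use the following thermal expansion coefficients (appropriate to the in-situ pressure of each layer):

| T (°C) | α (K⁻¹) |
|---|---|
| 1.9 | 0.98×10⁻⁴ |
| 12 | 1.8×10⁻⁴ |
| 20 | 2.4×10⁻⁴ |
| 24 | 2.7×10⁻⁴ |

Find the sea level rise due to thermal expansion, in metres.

Layer 1 at 24 °C → α = 2.7×10⁻⁴ K⁻¹
Layer 2 at 1.9 °C → α = 0.98×10⁻⁴ K⁻¹
Layer 1: 0.99 × 130 × 2.7×10⁻⁴ = 0.034749 m
Layer 2: 0.52 × 0.98×10⁻⁴ × 260 = 0.0132496 m
Δh = 0.034749 + 0.0132496 = 0.0479986 m

Δh = 0.0480 m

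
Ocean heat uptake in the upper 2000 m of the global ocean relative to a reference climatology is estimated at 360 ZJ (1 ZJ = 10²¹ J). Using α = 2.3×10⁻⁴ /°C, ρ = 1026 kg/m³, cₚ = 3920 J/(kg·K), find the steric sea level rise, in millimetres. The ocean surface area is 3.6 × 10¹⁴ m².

57.2 mm

Per unit area: Q = 360×10²¹ / (3.6×10¹⁴) = 1×10⁹ J/m²
Δh = αQ/(ρcₚ) = 2.3×10⁻⁴ × 1×10⁹ / (1026 × 3920) ≈ 0.057187 m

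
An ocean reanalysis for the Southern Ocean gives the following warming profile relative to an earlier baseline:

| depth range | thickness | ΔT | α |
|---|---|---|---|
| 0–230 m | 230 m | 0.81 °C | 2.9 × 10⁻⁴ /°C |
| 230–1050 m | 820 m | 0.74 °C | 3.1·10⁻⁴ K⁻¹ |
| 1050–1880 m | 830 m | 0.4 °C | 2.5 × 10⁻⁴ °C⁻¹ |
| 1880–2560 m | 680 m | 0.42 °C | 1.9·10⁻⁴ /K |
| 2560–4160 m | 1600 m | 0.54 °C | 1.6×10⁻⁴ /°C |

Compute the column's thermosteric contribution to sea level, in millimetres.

about 518 mm

Layer 1: 230 × 0.81 × 2.9×10⁻⁴ = 0.054027 m
230–1050 m: 820 × 3.1×10⁻⁴ × 0.74 = 0.188108 m
0.4 × 2.5×10⁻⁴ × 830 = 0.08300 m
Layer 4: 0.42 × 1.9×10⁻⁴ × 680 = 0.054264 m
1.6×10⁻⁴ × 1600 × 0.54 = 0.13824 m
Δh = 0.054027 + 0.188108 + 0.08300 + 0.054264 + 0.13824 = 0.517639 m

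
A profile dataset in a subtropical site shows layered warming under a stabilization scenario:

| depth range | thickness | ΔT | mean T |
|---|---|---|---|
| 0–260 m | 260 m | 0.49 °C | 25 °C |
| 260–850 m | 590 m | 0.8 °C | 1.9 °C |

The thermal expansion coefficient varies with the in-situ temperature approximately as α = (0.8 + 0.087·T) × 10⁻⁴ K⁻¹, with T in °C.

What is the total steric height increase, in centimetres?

Layer 1: α = (0.8 + 0.087×25)×10⁻⁴ = 2.975×10⁻⁴ K⁻¹
Layer 2: α = (0.8 + 0.087×1.9)×10⁻⁴ = 0.9653×10⁻⁴ K⁻¹
260 × 0.49 × 2.975×10⁻⁴ = 0.0379015 m
Layer 2: 590 × 0.9653×10⁻⁴ × 0.8 = 0.04556216 m
Δh = 0.0379015 + 0.04556216 = 0.08346366 m

8.35 cm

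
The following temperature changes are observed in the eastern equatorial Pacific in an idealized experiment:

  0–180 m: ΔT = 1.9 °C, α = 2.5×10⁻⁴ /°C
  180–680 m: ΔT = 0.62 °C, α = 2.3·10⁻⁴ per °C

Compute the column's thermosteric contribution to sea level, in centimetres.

about 16 cm

2.5×10⁻⁴ × 180 × 1.9 = 0.08550 m
500 × 2.3×10⁻⁴ × 0.62 = 0.07130 m
Δh = 0.08550 + 0.07130 = 0.15680 m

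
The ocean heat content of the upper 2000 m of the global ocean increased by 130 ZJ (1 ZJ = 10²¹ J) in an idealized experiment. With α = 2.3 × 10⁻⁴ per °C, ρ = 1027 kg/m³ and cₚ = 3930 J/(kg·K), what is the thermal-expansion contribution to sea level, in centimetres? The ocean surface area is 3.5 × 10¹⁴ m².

Per unit area: Q = 130×10²¹ / (3.5×10¹⁴) ≈ 3.714×10⁸ J/m²
Δh = αQ/(ρcₚ) = 2.3×10⁻⁴ × 3.714×10⁸ / (1027 × 3930) ≈ 0.021164 m

2.12 cm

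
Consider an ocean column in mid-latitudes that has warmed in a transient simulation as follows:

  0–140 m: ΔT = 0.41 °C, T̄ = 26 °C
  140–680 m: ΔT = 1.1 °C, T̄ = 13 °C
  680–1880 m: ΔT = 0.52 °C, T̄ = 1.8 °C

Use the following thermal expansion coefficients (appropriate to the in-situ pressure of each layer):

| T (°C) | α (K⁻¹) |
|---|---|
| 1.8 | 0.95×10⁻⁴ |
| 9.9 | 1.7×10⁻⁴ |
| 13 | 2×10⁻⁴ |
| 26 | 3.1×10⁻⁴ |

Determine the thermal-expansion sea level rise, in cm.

20 cm of thermosteric rise

Layer 1 at 26 °C → α = 3.1×10⁻⁴ K⁻¹
Layer 2 at 13 °C → α = 2×10⁻⁴ K⁻¹
Layer 3 at 1.8 °C → α = 0.95×10⁻⁴ K⁻¹
140 × 3.1×10⁻⁴ × 0.41 = 0.017794 m
140–680 m: 540 × 2×10⁻⁴ × 1.1 = 0.11880 m
Layer 3: 0.95×10⁻⁴ × 1200 × 0.52 = 0.05928 m
Δh = 0.017794 + 0.11880 + 0.05928 = 0.195874 m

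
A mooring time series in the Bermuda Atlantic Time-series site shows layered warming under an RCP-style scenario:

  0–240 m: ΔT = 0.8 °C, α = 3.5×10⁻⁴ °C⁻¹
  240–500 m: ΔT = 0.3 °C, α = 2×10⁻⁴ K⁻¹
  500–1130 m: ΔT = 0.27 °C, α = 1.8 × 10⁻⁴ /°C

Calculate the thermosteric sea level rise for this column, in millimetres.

113 mm of thermosteric rise

Layer 1: 240 × 3.5×10⁻⁴ × 0.8 = 0.06720 m
Layer 2: 260 × 2×10⁻⁴ × 0.3 = 0.01560 m
Layer 3: 1.8×10⁻⁴ × 630 × 0.27 = 0.030618 m
Δh = 0.06720 + 0.01560 + 0.030618 = 0.113418 m ≈ 113 mm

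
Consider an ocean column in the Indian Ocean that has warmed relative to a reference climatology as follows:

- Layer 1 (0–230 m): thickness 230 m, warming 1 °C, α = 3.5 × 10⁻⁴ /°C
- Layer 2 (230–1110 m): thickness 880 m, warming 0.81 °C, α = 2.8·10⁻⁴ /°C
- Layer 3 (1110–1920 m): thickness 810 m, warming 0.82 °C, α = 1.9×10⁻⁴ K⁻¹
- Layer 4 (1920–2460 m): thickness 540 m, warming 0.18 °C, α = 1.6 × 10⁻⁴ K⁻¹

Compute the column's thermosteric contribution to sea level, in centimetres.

about 42.2 cm

230 × 3.5×10⁻⁴ × 1 = 0.08050 m
230–1110 m: 880 × 0.81 × 2.8×10⁻⁴ = 0.199584 m
1110–1920 m: 0.82 × 810 × 1.9×10⁻⁴ = 0.126198 m
1920–2460 m: 1.6×10⁻⁴ × 0.18 × 540 = 0.015552 m
Δh = 0.08050 + 0.199584 + 0.126198 + 0.015552 = 0.421834 m ≈ 42.2 cm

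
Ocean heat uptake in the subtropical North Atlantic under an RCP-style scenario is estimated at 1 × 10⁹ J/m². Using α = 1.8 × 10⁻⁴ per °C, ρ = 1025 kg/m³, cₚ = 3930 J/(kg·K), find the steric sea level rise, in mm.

about 44.7 mm

Δh = αQ/(ρcₚ) = 1.8×10⁻⁴ × 1×10⁹ / (1025 × 3930) ≈ 0.044684 m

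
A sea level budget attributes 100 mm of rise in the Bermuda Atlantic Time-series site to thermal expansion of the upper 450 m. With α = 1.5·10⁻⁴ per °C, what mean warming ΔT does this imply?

ΔT ≈ 1.5 °C

ΔT = Δh/(αH) = 0.1 / (1.5×10⁻⁴ × 450) ≈ 1.481 °C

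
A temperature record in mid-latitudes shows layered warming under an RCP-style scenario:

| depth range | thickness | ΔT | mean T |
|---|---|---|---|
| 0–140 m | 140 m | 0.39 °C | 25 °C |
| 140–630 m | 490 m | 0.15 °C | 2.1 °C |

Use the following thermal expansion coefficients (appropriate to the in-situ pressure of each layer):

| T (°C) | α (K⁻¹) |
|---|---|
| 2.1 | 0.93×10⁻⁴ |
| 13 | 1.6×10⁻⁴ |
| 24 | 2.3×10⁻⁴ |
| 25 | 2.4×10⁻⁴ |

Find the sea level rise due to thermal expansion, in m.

0.020 m

Layer 1 at 25 °C → α = 2.4×10⁻⁴ K⁻¹
Layer 2 at 2.1 °C → α = 0.93×10⁻⁴ K⁻¹
0.39 × 2.4×10⁻⁴ × 140 = 0.013104 m
140–630 m: 490 × 0.93×10⁻⁴ × 0.15 = 0.0068355 m
Δh = 0.013104 + 0.0068355 = 0.0199395 m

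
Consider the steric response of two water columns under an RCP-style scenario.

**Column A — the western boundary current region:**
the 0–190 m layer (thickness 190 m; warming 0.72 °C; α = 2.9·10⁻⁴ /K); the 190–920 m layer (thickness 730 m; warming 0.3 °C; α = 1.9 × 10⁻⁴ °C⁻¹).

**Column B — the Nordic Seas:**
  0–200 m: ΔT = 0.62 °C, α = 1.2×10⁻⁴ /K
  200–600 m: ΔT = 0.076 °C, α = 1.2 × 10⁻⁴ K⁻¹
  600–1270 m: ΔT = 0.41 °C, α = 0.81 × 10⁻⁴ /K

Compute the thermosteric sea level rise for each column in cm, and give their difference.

A 190 × 2.9×10⁻⁴ × 0.72 = 0.039672 m
A 190–920 m: 0.3 × 1.9×10⁻⁴ × 730 = 0.04161 m
A total: 0.081282 m
B 0–200 m: 1.2×10⁻⁴ × 0.62 × 200 = 0.01488 m
B 0.076 × 400 × 1.2×10⁻⁴ = 0.003648 m
B 600–1270 m: 670 × 0.81×10⁻⁴ × 0.41 = 0.0222507 m
B total: 0.0407787 m
Difference: 0.081282 − 0.0407787 = 0.0405033 m

A: 8.1 cm; B: 4.1 cm; difference 4.1 cm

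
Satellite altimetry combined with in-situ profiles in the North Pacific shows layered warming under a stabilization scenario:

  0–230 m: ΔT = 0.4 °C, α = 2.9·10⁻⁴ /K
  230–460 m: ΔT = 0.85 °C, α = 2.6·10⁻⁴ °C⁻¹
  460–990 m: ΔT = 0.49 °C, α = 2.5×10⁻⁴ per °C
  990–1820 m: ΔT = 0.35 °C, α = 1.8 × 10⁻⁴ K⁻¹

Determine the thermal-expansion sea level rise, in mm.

0–230 m: 230 × 2.9×10⁻⁴ × 0.4 = 0.02668 m
2.6×10⁻⁴ × 230 × 0.85 = 0.05083 m
530 × 2.5×10⁻⁴ × 0.49 = 0.064925 m
990–1820 m: 830 × 0.35 × 1.8×10⁻⁴ = 0.05229 m
Δh = 0.02668 + 0.05083 + 0.064925 + 0.05229 = 0.194725 m

Δh ≈ 195 mm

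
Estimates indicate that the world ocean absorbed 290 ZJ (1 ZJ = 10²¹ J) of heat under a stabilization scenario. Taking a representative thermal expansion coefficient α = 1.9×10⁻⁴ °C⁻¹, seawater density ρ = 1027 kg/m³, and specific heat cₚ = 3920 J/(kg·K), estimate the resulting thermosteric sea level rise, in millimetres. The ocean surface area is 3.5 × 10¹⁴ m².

Per unit area: Q = 290×10²¹ / (3.5×10¹⁴) ≈ 8.286×10⁸ J/m²
Δh = αQ/(ρcₚ) = 1.9×10⁻⁴ × 8.286×10⁸ / (1027 × 3920) ≈ 0.039106 m

Δh = 39.1 mm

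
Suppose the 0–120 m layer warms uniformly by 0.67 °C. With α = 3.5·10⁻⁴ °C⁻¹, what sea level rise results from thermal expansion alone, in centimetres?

2.81 cm of thermosteric rise

Δh = αΔT·H = 3.5×10⁻⁴ × 0.67 × 120 = 0.02814 m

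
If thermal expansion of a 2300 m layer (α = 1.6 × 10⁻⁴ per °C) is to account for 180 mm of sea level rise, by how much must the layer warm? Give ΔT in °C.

0.489 °C

ΔT = Δh/(αH) = 0.18 / (1.6×10⁻⁴ × 2300) ≈ 0.4891 °C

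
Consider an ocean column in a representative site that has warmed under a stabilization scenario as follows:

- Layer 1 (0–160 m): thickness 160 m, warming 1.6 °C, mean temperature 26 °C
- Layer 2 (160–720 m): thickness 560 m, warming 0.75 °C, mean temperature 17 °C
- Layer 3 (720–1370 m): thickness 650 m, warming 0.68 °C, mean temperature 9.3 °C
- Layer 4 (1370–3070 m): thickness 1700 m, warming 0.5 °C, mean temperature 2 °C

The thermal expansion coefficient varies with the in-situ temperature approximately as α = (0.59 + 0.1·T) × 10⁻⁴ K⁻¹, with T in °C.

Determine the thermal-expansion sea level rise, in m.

Δh = 0.31 m

Layer 1: α = (0.59 + 0.1×26)×10⁻⁴ = 3.19×10⁻⁴ K⁻¹
Layer 2: α = (0.59 + 0.1×17)×10⁻⁴ = 2.29×10⁻⁴ K⁻¹
Layer 3: α = (0.59 + 0.1×9.3)×10⁻⁴ = 1.52×10⁻⁴ K⁻¹
Layer 4: α = (0.59 + 0.1×2)×10⁻⁴ = 0.79×10⁻⁴ K⁻¹
0–160 m: 3.19×10⁻⁴ × 1.6 × 160 = 0.081664 m
160–720 m: 0.75 × 560 × 2.29×10⁻⁴ = 0.09618 m
650 × 0.68 × 1.52×10⁻⁴ = 0.067184 m
1370–3070 m: 1700 × 0.79×10⁻⁴ × 0.5 = 0.06715 m
Δh = 0.081664 + 0.09618 + 0.067184 + 0.06715 = 0.312178 m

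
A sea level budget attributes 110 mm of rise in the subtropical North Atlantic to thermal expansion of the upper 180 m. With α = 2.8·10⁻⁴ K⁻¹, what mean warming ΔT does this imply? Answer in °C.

ΔT = Δh/(αH) = 0.11 / (2.8×10⁻⁴ × 180) ≈ 2.183 °C

about 2.18 °C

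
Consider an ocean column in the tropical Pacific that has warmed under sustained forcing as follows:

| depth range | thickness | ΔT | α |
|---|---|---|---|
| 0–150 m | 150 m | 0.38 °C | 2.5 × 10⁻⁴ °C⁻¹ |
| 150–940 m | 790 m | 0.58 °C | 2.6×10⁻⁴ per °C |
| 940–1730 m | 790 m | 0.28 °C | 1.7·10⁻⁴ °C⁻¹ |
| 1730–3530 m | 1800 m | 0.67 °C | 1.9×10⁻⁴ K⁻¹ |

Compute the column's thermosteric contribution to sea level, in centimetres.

Δh ≈ 40.0 cm

0–150 m: 0.38 × 150 × 2.5×10⁻⁴ = 0.01425 m
150–940 m: 2.6×10⁻⁴ × 790 × 0.58 = 0.119132 m
1.7×10⁻⁴ × 0.28 × 790 = 0.037604 m
1730–3530 m: 1800 × 0.67 × 1.9×10⁻⁴ = 0.22914 m
Δh = 0.01425 + 0.119132 + 0.037604 + 0.22914 = 0.400126 m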